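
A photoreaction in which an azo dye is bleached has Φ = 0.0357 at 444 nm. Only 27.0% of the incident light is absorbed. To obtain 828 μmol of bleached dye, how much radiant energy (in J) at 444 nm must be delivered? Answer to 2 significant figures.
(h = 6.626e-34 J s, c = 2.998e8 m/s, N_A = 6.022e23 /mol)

Product: 828 μmol = 8.28e-4 mol.
Photons that must be absorbed: 8.28e-4 / 0.0357 = 0.02319 mol.
Incident photons needed: 0.02319 / 0.270 = 0.08589 mol.
Photon energy: hc/λ = 4.474e-19 J; per mole, 2.694e5 J mol⁻¹.
Energy required: 0.08589 × 2.694e5 = 2.3e4 J.

2.3e4 J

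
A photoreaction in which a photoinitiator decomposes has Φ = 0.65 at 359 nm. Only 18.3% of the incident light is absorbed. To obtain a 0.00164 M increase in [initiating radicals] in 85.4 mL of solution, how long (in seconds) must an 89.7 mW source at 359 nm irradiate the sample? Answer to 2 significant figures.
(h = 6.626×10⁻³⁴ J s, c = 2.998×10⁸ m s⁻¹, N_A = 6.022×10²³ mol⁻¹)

Product: (0.00164 M)(0.0854 L) = 1.401×10⁻⁴ mol.
Photons that must be absorbed: 1.401×10⁻⁴ / 0.65 = 2.155×10⁻⁴ mol.
Incident photons needed: 2.155×10⁻⁴ / 0.183 = 0.001178 mol.
Photon energy: hc/λ = 5.533×10⁻¹⁹ J; per mole, 3.332×10⁵ J mol⁻¹.
Energy required: 0.001178 × 3.332×10⁵ = 392.5 J.
Time: 392.5 J / 0.0897 W = 4400 s.

t ≈ 4400 s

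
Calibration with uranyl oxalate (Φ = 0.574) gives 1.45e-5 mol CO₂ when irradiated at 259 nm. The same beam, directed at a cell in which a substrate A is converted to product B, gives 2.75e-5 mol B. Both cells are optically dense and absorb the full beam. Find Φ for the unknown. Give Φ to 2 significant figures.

Photons absorbed by the actinometer: 1.45e-5 / 0.574 = 2.526e-5 mol.
Φ(unknown) = 2.75e-5 / 2.526e-5 = 1.1.

Φ = 1.1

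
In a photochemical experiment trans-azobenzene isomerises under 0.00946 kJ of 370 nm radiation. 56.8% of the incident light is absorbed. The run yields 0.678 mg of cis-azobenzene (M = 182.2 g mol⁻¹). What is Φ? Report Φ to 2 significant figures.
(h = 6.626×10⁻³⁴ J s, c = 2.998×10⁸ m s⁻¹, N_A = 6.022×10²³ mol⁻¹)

Φ = 0.22

Product: 0.678 mg / 182.2 g mol⁻¹ = 3.721×10⁻⁶ mol.
Photon energy at 370 nm: hc/λ = (6.626×10⁻³⁴)(2.998×10⁸)/(370×10⁻⁹) = 5.369×10⁻¹⁹ J.
Incident energy: 0.00946 kJ = 9.46 J.
Photons incident: 9.46 / 5.369×10⁻¹⁹ = 1.762×10¹⁹, i.e. 1.762×10¹⁹/6.022×10²³ = 2.926×10⁻⁵ mol.
Photons absorbed: 0.568 × 2.926×10⁻⁵ = 1.662×10⁻⁵ mol.
Φ = 3.721×10⁻⁶ mol / 1.662×10⁻⁵ mol photons = 0.22.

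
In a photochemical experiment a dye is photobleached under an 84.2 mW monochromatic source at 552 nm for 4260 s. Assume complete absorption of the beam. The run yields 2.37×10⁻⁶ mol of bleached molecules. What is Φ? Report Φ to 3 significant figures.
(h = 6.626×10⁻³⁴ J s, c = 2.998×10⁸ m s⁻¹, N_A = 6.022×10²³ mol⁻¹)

Photon energy at 552 nm: hc/λ = (6.626×10⁻³⁴)(2.998×10⁸)/(552×10⁻⁹) = 3.599×10⁻¹⁹ J.
Energy delivered: (84.2 mW)(4260 s) = 358.7 J.
Photons incident: 358.7 / 3.599×10⁻¹⁹ = 9.967×10²⁰, i.e. 9.967×10²⁰/6.022×10²³ = 0.001655 mol.
Φ = 2.37×10⁻⁶ mol / 0.001655 mol photons = 0.00143.

Φ = 0.00143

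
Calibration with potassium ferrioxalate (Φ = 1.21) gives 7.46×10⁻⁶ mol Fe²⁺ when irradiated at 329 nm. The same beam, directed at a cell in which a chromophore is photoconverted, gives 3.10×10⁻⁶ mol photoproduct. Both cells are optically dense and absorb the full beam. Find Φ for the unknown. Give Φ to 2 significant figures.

Photons absorbed by the actinometer: 7.46×10⁻⁶ / 1.21 = 6.165×10⁻⁶ mol.
Φ(unknown) = 3.10×10⁻⁶ / 6.165×10⁻⁶ = 0.50.

Φ = 0.50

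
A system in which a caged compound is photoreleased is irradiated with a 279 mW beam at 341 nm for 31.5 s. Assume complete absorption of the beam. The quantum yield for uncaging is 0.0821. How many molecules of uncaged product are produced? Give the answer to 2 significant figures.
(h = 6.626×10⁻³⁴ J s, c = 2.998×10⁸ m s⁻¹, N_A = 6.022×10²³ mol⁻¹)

Photon energy at 341 nm: hc/λ = (6.626×10⁻³⁴)(2.998×10⁸)/(341×10⁻⁹) = 5.825×10⁻¹⁹ J.
Energy delivered: (279 mW)(31.5 s) = 8.789 J.
Photons incident: 8.789 / 5.825×10⁻¹⁹ = 1.509×10¹⁹, i.e. 1.509×10¹⁹/6.022×10²³ = 2.506×10⁻⁵ mol.
Product: Φ × n_abs = 0.0821 × 2.506×10⁻⁵ = 2.057×10⁻⁶ mol.
As a count: 2.057×10⁻⁶ × 6.022×10²³ = 1.2×10¹⁸.

1.2×10¹⁸ molecules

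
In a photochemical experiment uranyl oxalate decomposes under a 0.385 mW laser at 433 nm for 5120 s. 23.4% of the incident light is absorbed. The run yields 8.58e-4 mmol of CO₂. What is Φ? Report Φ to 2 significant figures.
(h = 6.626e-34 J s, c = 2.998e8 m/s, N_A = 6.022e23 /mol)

Φ = 0.51

Product: 8.58e-4 mmol = 8.58e-7 mol.
Photon energy at 433 nm: hc/λ = (6.626e-34)(2.998e8)/(433e-9) = 4.588e-19 J.
Energy delivered: (0.385 mW)(5120 s) = 1.971 J.
Photons incident: 1.971 / 4.588e-19 = 4.296e18, i.e. 4.296e18/6.022e23 = 7.134e-6 mol.
Photons absorbed: 0.234 × 7.134e-6 = 1.669e-6 mol.
Φ = 8.58e-7 mol / 1.669e-6 mol photons = 0.51.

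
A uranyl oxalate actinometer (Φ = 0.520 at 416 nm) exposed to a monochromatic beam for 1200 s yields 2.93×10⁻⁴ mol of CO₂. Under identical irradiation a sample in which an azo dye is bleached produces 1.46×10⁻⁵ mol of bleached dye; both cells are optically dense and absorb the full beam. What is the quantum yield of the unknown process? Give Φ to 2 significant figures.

Φ = 0.026

Photons absorbed by the actinometer: 2.93×10⁻⁴ / 0.520 = 5.635×10⁻⁴ mol.
Φ(unknown) = 1.46×10⁻⁵ / 5.635×10⁻⁴ = 0.026.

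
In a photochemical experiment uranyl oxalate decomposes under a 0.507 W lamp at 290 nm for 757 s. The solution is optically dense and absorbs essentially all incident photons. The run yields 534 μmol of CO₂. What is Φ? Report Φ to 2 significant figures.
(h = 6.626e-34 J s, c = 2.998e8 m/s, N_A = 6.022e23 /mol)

Product: 534 μmol = 5.34e-4 mol.
Photon energy at 290 nm: hc/λ = (6.626e-34)(2.998e8)/(290e-9) = 6.850e-19 J.
Energy delivered: (0.507 W)(757 s) = 383.8 J.
Photons incident: 383.8 / 6.850e-19 = 5.603e20, i.e. 5.603e20/6.022e23 = 9.304e-4 mol.
Φ = 5.34e-4 mol / 9.304e-4 mol photons = 0.57.

Φ = 0.57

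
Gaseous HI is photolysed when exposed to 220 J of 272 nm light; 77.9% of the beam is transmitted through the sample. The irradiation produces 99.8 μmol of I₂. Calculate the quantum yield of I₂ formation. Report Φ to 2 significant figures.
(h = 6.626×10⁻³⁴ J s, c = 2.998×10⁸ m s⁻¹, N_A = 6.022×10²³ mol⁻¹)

Φ = 0.90

Product: 99.8 μmol = 9.98×10⁻⁵ mol.
Photon energy at 272 nm: hc/λ = (6.626×10⁻³⁴)(2.998×10⁸)/(272×10⁻⁹) = 7.303×10⁻¹⁹ J.
Photons incident: 220 / 7.303×10⁻¹⁹ = 3.012×10²⁰, i.e. 3.012×10²⁰/6.022×10²³ = 5.002×10⁻⁴ mol.
Fraction absorbed: 1 − 77.9/100 = 0.2210.
Photons absorbed: 0.2210 × 5.002×10⁻⁴ = 1.105×10⁻⁴ mol.
Φ = 9.98×10⁻⁵ mol / 1.105×10⁻⁴ mol photons = 0.90.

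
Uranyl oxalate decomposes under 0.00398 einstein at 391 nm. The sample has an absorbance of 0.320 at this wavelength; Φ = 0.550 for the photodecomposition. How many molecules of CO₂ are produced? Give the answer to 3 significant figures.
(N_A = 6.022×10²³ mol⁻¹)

Fraction absorbed: 1 − 10^(−0.320) = 0.5214.
Photons absorbed: 0.5214 × 0.00398 = 0.002075 mol.
Product: Φ × n_abs = 0.550 × 0.002075 = 0.001141 mol.
As a count: 0.001141 × 6.022×10²³ = 6.87×10²⁰.

6.87×10²⁰ molecules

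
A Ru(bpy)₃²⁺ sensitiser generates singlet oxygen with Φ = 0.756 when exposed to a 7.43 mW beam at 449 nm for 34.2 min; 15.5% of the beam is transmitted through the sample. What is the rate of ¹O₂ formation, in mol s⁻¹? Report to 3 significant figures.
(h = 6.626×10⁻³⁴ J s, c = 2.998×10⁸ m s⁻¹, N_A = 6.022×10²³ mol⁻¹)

1.78×10⁻⁸ mol s⁻¹

Photon energy at 449 nm: hc/λ = (6.626×10⁻³⁴)(2.998×10⁸)/(449×10⁻⁹) = 4.424×10⁻¹⁹ J.
Energy delivered: (7.43 mW)(2052 s) = 15.25 J.
Photons incident: 15.25 / 4.424×10⁻¹⁹ = 3.447×10¹⁹, i.e. 3.447×10¹⁹/6.022×10²³ = 5.724×10⁻⁵ mol.
Fraction absorbed: 1 − 15.5/100 = 0.8450.
Photons absorbed: 0.8450 × 5.724×10⁻⁵ = 4.837×10⁻⁵ mol.
Product formed: 0.756 × 4.837×10⁻⁵ = 3.657×10⁻⁵ mol.
Rate: 3.657×10⁻⁵ / 2052 s = 1.78×10⁻⁸ mol s⁻¹.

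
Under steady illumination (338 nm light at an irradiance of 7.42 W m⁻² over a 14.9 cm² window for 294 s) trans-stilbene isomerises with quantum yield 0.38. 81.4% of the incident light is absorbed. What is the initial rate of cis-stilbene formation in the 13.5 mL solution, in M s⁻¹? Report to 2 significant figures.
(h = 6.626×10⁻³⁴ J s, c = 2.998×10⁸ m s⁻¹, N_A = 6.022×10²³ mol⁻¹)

Photon energy at 338 nm: hc/λ = (6.626×10⁻³⁴)(2.998×10⁸)/(338×10⁻⁹) = 5.877×10⁻¹⁹ J.
Energy delivered: (7.42 W m⁻²)(14.9×10⁻⁴ m²)(294 s) = 3.250 J.
Photons incident: 3.250 / 5.877×10⁻¹⁹ = 5.530×10¹⁸, i.e. 5.530×10¹⁸/6.022×10²³ = 9.183×10⁻⁶ mol.
Photons absorbed: 0.814 × 9.183×10⁻⁶ = 7.475×10⁻⁶ mol.
Product formed: 0.38 × 7.475×10⁻⁶ = 2.840×10⁻⁶ mol.
Rate: 2.840×10⁻⁶ mol / (294 s × 0.0135 L) = 7.2×10⁻⁷ M s⁻¹.

7.2×10⁻⁷ M s⁻¹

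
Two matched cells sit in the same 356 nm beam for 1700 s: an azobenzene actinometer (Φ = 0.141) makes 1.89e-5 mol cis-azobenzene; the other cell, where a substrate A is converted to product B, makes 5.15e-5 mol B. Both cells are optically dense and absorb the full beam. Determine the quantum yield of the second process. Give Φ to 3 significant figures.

Φ = 0.384

Photons absorbed by the actinometer: 1.89e-5 / 0.141 = 1.340e-4 mol.
Φ(unknown) = 5.15e-5 / 1.340e-4 = 0.384.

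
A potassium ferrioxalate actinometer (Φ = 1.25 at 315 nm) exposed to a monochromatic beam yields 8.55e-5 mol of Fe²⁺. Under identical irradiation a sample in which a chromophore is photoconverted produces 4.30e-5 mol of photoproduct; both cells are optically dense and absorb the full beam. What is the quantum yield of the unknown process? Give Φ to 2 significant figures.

Φ = 0.63

Photons absorbed by the actinometer: 8.55e-5 / 1.25 = 6.840e-5 mol.
Φ(unknown) = 4.30e-5 / 6.840e-5 = 0.63.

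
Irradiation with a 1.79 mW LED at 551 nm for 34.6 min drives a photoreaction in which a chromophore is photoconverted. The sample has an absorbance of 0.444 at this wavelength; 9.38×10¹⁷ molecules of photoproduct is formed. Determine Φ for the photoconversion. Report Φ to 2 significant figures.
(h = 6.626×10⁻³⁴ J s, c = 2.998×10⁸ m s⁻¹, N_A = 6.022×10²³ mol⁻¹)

Φ = 0.14

Product: 9.38×10¹⁷ / 6.022×10²³ = 1.558×10⁻⁶ mol.
Photon energy at 551 nm: hc/λ = (6.626×10⁻³⁴)(2.998×10⁸)/(551×10⁻⁹) = 3.605×10⁻¹⁹ J.
Energy delivered: (1.79 mW)(2076 s) = 3.716 J.
Photons incident: 3.716 / 3.605×10⁻¹⁹ = 1.031×10¹⁹, i.e. 1.031×10¹⁹/6.022×10²³ = 1.712×10⁻⁵ mol.
Fraction absorbed: 1 − 10^(−0.444) = 0.6403.
Photons absorbed: 0.6403 × 1.712×10⁻⁵ = 1.096×10⁻⁵ mol.
Φ = 1.558×10⁻⁶ mol / 1.096×10⁻⁵ mol photons = 0.14.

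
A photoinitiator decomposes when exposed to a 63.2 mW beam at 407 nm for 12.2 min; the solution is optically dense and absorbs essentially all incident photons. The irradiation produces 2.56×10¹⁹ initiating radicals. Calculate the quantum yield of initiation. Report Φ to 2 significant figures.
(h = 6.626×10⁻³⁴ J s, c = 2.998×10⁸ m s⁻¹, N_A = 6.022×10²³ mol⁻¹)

Φ = 0.27

Product: 2.56×10¹⁹ / 6.022×10²³ = 4.251×10⁻⁵ mol.
Photon energy at 407 nm: hc/λ = (6.626×10⁻³⁴)(2.998×10⁸)/(407×10⁻⁹) = 4.881×10⁻¹⁹ J.
Energy delivered: (63.2 mW)(732 s) = 46.26 J.
Photons incident: 46.26 / 4.881×10⁻¹⁹ = 9.478×10¹⁹, i.e. 9.478×10¹⁹/6.022×10²³ = 1.574×10⁻⁴ mol.
Φ = 4.251×10⁻⁵ mol / 1.574×10⁻⁴ mol photons = 0.27.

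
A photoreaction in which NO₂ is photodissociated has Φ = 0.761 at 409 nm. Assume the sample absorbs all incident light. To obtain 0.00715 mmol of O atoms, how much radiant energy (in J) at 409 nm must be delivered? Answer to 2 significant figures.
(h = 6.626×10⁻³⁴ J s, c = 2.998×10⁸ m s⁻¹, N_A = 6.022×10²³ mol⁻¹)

Product: 0.00715 mmol = 7.15×10⁻⁶ mol.
Photons that must be absorbed: 7.15×10⁻⁶ / 0.761 = 9.396×10⁻⁶ mol.
Photon energy: hc/λ = 4.857×10⁻¹⁹ J; per mole, 2.925×10⁵ J mol⁻¹.
Energy required: 9.396×10⁻⁶ × 2.925×10⁵ = 2.7 J.

2.7 J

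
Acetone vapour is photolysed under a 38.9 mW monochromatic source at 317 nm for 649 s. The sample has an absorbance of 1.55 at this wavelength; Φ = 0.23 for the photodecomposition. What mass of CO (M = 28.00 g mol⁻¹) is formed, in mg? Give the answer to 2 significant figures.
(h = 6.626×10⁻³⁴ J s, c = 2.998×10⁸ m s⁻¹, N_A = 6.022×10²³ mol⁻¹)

0.42 mg

Photon energy at 317 nm: hc/λ = (6.626×10⁻³⁴)(2.998×10⁸)/(317×10⁻⁹) = 6.266×10⁻¹⁹ J.
Energy delivered: (38.9 mW)(649 s) = 25.25 J.
Photons incident: 25.25 / 6.266×10⁻¹⁹ = 4.030×10¹⁹, i.e. 4.030×10¹⁹/6.022×10²³ = 6.692×10⁻⁵ mol.
Fraction absorbed: 1 − 10^(−1.55) = 0.9718.
Photons absorbed: 0.9718 × 6.692×10⁻⁵ = 6.503×10⁻⁵ mol.
Product: Φ × n_abs = 0.23 × 6.503×10⁻⁵ = 1.496×10⁻⁵ mol.
Mass: 1.496×10⁻⁵ × 28.00 = 4.189×10⁻⁴ g = 0.42 mg.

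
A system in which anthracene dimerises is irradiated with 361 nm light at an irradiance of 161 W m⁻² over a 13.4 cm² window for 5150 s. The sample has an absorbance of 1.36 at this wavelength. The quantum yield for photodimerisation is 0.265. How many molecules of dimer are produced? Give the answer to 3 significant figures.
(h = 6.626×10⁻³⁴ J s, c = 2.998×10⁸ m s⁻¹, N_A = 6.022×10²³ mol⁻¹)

Photon energy at 361 nm: hc/λ = (6.626×10⁻³⁴)(2.998×10⁸)/(361×10⁻⁹) = 5.503×10⁻¹⁹ J.
Energy delivered: (161 W m⁻²)(13.4×10⁻⁴ m²)(5150 s) = 1111 J.
Photons incident: 1111 / 5.503×10⁻¹⁹ = 2.019×10²¹, i.e. 2.019×10²¹/6.022×10²³ = 0.003353 mol.
Fraction absorbed: 1 − 10^(−1.36) = 0.9563.
Photons absorbed: 0.9563 × 0.003353 = 0.003206 mol.
Product: Φ × n_abs = 0.265 × 0.003206 = 8.496×10⁻⁴ mol.
As a count: 8.496×10⁻⁴ × 6.022×10²³ = 5.12×10²⁰.

5.12×10²⁰ molecules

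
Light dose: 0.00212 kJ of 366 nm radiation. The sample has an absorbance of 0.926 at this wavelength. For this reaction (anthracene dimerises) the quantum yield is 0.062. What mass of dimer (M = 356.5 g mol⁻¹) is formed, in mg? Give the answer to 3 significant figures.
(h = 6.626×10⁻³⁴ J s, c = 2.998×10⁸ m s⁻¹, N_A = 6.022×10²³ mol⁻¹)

0.126 mg

Photon energy at 366 nm: hc/λ = (6.626×10⁻³⁴)(2.998×10⁸)/(366×10⁻⁹) = 5.428×10⁻¹⁹ J.
Incident energy: 0.00212 kJ = 2.12 J.
Photons incident: 2.12 / 5.428×10⁻¹⁹ = 3.906×10¹⁸, i.e. 3.906×10¹⁸/6.022×10²³ = 6.486×10⁻⁶ mol.
Fraction absorbed: 1 − 10^(−0.926) = 0.8814.
Photons absorbed: 0.8814 × 6.486×10⁻⁶ = 5.717×10⁻⁶ mol.
Product: Φ × n_abs = 0.062 × 5.717×10⁻⁶ = 3.545×10⁻⁷ mol.
Mass: 3.545×10⁻⁷ × 356.5 = 1.264×10⁻⁴ g = 0.126 mg.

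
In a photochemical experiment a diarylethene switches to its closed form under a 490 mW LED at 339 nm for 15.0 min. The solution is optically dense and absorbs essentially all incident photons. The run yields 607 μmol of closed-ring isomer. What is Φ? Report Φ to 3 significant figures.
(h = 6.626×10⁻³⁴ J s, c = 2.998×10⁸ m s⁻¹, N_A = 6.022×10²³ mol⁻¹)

Product: 607 μmol = 6.07×10⁻⁴ mol.
Photon energy at 339 nm: hc/λ = (6.626×10⁻³⁴)(2.998×10⁸)/(339×10⁻⁹) = 5.860×10⁻¹⁹ J.
Energy delivered: (490 mW)(900 s) = 441.0 J.
Photons incident: 441.0 / 5.860×10⁻¹⁹ = 7.526×10²⁰, i.e. 7.526×10²⁰/6.022×10²³ = 0.001250 mol.
Φ = 6.07×10⁻⁴ mol / 0.001250 mol photons = 0.486.

Φ = 0.486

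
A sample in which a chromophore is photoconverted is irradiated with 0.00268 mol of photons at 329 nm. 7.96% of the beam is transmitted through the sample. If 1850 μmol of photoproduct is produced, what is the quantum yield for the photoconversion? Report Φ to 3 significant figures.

Φ = 0.750

Product: 1850 μmol = 0.00185 mol.
Fraction absorbed: 1 − 7.96/100 = 0.9204.
Photons absorbed: 0.9204 × 0.00268 = 0.002467 mol.
Φ = 0.00185 mol / 0.002467 mol photons = 0.750.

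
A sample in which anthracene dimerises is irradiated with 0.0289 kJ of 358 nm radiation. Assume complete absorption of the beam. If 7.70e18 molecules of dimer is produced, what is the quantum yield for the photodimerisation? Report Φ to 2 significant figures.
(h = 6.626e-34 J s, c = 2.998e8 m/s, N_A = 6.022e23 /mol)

Φ = 0.15

Product: 7.70e18 / 6.022e23 = 1.279e-5 mol.
Photon energy at 358 nm: hc/λ = (6.626e-34)(2.998e8)/(358e-9) = 5.549e-19 J.
Incident energy: 0.0289 kJ = 28.9 J.
Photons incident: 28.9 / 5.549e-19 = 5.208e19, i.e. 5.208e19/6.022e23 = 8.648e-5 mol.
Φ = 1.279e-5 mol / 8.648e-5 mol photons = 0.15.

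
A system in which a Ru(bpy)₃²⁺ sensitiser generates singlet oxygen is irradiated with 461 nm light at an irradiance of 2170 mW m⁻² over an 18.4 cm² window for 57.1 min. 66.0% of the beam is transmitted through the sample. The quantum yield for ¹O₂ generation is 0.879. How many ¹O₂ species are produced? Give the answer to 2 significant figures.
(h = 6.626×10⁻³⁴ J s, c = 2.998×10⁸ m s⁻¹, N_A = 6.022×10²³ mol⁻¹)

Photon energy at 461 nm: hc/λ = (6.626×10⁻³⁴)(2.998×10⁸)/(461×10⁻⁹) = 4.309×10⁻¹⁹ J.
Energy delivered: (2170 mW m⁻²)(18.4×10⁻⁴ m²)(3426 s) = 13.68 J.
Photons incident: 13.68 / 4.309×10⁻¹⁹ = 3.175×10¹⁹, i.e. 3.175×10¹⁹/6.022×10²³ = 5.272×10⁻⁵ mol.
Fraction absorbed: 1 − 66.0/100 = 0.3400.
Photons absorbed: 0.3400 × 5.272×10⁻⁵ = 1.792×10⁻⁵ mol.
Product: Φ × n_abs = 0.879 × 1.792×10⁻⁵ = 1.575×10⁻⁵ mol.
As a count: 1.575×10⁻⁵ × 6.022×10²³ = 9.5×10¹⁸.

9.5×10¹⁸ species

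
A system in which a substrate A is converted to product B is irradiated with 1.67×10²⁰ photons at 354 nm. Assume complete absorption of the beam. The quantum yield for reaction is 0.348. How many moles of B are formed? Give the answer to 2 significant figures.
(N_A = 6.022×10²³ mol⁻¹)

9.7×10⁻⁵ mol

Moles of photons: 1.67×10²⁰ / 6.022×10²³ = 2.773×10⁻⁴ mol.
Product: Φ × n_abs = 0.348 × 2.773×10⁻⁴ = 9.650×10⁻⁵ mol.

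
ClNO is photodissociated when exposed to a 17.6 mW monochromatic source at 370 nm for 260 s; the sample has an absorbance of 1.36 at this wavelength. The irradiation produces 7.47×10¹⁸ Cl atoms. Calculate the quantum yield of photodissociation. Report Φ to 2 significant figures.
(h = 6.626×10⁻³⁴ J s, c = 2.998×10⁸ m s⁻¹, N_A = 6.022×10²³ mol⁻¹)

Φ = 0.92

Product: 7.47×10¹⁸ / 6.022×10²³ = 1.240×10⁻⁵ mol.
Photon energy at 370 nm: hc/λ = (6.626×10⁻³⁴)(2.998×10⁸)/(370×10⁻⁹) = 5.369×10⁻¹⁹ J.
Energy delivered: (17.6 mW)(260 s) = 4.576 J.
Photons incident: 4.576 / 5.369×10⁻¹⁹ = 8.523×10¹⁸, i.e. 8.523×10¹⁸/6.022×10²³ = 1.415×10⁻⁵ mol.
Fraction absorbed: 1 − 10^(−1.36) = 0.9563.
Photons absorbed: 0.9563 × 1.415×10⁻⁵ = 1.353×10⁻⁵ mol.
Φ = 1.240×10⁻⁵ mol / 1.353×10⁻⁵ mol photons = 0.92.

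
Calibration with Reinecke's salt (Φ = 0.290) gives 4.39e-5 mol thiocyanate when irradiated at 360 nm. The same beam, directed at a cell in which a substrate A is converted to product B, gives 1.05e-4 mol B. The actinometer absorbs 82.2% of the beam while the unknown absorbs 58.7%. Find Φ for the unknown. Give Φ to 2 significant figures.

Photons absorbed by the actinometer: 4.39e-5 / 0.290 = 1.514e-4 mol.
Incident flux: 1.514e-4 / 0.822 = 1.842e-4 einstein.
Absorbed by unknown: 0.587 × 1.842e-4 = 1.081e-4 mol.
Φ(unknown) = 1.05e-4 / 1.081e-4 = 0.97.

Φ = 0.97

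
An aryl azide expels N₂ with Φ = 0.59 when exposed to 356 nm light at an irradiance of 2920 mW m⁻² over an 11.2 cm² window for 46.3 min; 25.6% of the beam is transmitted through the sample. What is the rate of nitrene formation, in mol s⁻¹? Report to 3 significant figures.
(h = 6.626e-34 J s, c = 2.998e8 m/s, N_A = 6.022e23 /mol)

4.27e-9 mol s⁻¹

Photon energy at 356 nm: hc/λ = (6.626e-34)(2.998e8)/(356e-9) = 5.580e-19 J.
Energy delivered: (2920 mW m⁻²)(11.2e-4 m²)(2778 s) = 9.085 J.
Photons incident: 9.085 / 5.580e-19 = 1.628e19, i.e. 1.628e19/6.022e23 = 2.703e-5 mol.
Fraction absorbed: 1 − 25.6/100 = 0.7440.
Photons absorbed: 0.7440 × 2.703e-5 = 2.011e-5 mol.
Product formed: 0.59 × 2.011e-5 = 1.186e-5 mol.
Rate: 1.186e-5 / 2778 s = 4.27e-9 mol s⁻¹.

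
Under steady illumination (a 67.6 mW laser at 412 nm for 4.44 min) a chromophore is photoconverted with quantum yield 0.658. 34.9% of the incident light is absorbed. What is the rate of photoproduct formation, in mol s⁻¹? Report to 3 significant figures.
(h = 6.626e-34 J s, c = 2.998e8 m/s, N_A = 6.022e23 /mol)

Photon energy at 412 nm: hc/λ = (6.626e-34)(2.998e8)/(412e-9) = 4.822e-19 J.
Energy delivered: (67.6 mW)(266.4 s) = 18.01 J.
Photons incident: 18.01 / 4.822e-19 = 3.735e19, i.e. 3.735e19/6.022e23 = 6.202e-5 mol.
Photons absorbed: 0.349 × 6.202e-5 = 2.164e-5 mol.
Product formed: 0.658 × 2.164e-5 = 1.424e-5 mol.
Rate: 1.424e-5 / 266.4 s = 5.35e-8 mol s⁻¹.

5.35e-8 mol s⁻¹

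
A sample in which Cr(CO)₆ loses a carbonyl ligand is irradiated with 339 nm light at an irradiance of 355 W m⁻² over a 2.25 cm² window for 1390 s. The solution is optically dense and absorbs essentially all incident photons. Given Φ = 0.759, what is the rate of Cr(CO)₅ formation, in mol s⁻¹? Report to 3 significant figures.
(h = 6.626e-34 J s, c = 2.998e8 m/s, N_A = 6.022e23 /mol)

Photon energy at 339 nm: hc/λ = (6.626e-34)(2.998e8)/(339e-9) = 5.860e-19 J.
Energy delivered: (355 W m⁻²)(2.25e-4 m²)(1390 s) = 111.0 J.
Photons incident: 111.0 / 5.860e-19 = 1.894e20, i.e. 1.894e20/6.022e23 = 3.145e-4 mol.
Product formed: 0.759 × 3.145e-4 = 2.387e-4 mol.
Rate: 2.387e-4 / 1390 s = 1.72e-7 mol s⁻¹.

1.72e-7 mol s⁻¹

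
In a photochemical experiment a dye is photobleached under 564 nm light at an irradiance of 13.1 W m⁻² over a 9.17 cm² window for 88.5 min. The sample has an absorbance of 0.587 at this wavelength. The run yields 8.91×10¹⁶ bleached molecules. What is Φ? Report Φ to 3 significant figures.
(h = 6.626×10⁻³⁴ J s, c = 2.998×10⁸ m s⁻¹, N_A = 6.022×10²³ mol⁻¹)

Product: 8.91×10¹⁶ / 6.022×10²³ = 1.480×10⁻⁷ mol.
Photon energy at 564 nm: hc/λ = (6.626×10⁻³⁴)(2.998×10⁸)/(564×10⁻⁹) = 3.522×10⁻¹⁹ J.
Energy delivered: (13.1 W m⁻²)(9.17×10⁻⁴ m²)(5310 s) = 63.79 J.
Photons incident: 63.79 / 3.522×10⁻¹⁹ = 1.811×10²⁰, i.e. 1.811×10²⁰/6.022×10²³ = 3.007×10⁻⁴ mol.
Fraction absorbed: 1 − 10^(−0.587) = 0.7412.
Photons absorbed: 0.7412 × 3.007×10⁻⁴ = 2.229×10⁻⁴ mol.
Φ = 1.480×10⁻⁷ mol / 2.229×10⁻⁴ mol photons = 6.64×10⁻⁴.

Φ = 6.64×10⁻⁴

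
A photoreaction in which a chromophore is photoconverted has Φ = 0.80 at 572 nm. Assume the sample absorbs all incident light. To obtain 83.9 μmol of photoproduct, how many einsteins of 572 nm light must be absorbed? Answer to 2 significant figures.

1.0e-4 einstein

Product: 83.9 μmol = 8.39e-5 mol.
Photons that must be absorbed: 8.39e-5 / 0.80 = 1.049e-4 mol.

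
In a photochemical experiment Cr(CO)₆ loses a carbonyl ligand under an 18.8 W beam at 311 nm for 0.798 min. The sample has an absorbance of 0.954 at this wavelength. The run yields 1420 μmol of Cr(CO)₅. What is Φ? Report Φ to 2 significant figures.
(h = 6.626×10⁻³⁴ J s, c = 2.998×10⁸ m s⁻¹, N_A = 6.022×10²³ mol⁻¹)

Product: 1420 μmol = 0.00142 mol.
Photon energy at 311 nm: hc/λ = (6.626×10⁻³⁴)(2.998×10⁸)/(311×10⁻⁹) = 6.387×10⁻¹⁹ J.
Energy delivered: (18.8 W)(47.88 s) = 900.1 J.
Photons incident: 900.1 / 6.387×10⁻¹⁹ = 1.409×10²¹, i.e. 1.409×10²¹/6.022×10²³ = 0.002340 mol.
Fraction absorbed: 1 − 10^(−0.954) = 0.8888.
Photons absorbed: 0.8888 × 0.002340 = 0.002080 mol.
Φ = 0.00142 mol / 0.002080 mol photons = 0.68.

Φ = 0.68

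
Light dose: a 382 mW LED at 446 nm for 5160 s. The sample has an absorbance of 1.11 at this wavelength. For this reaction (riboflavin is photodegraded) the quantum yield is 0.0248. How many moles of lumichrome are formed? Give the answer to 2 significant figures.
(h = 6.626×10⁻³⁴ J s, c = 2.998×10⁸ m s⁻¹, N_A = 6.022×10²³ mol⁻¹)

Photon energy at 446 nm: hc/λ = (6.626×10⁻³⁴)(2.998×10⁸)/(446×10⁻⁹) = 4.454×10⁻¹⁹ J.
Energy delivered: (382 mW)(5160 s) = 1971 J.
Photons incident: 1971 / 4.454×10⁻¹⁹ = 4.425×10²¹, i.e. 4.425×10²¹/6.022×10²³ = 0.007348 mol.
Fraction absorbed: 1 − 10^(−1.11) = 0.9224.
Photons absorbed: 0.9224 × 0.007348 = 0.006778 mol.
Product: Φ × n_abs = 0.0248 × 0.006778 = 1.681×10⁻⁴ mol.

1.7×10⁻⁴ mol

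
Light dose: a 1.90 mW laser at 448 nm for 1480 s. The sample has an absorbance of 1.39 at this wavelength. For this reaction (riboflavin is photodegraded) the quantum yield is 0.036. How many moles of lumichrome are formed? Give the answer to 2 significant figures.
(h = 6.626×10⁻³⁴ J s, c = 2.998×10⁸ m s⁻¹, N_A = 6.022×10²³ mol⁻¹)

Photon energy at 448 nm: hc/λ = (6.626×10⁻³⁴)(2.998×10⁸)/(448×10⁻⁹) = 4.434×10⁻¹⁹ J.
Energy delivered: (1.90 mW)(1480 s) = 2.812 J.
Photons incident: 2.812 / 4.434×10⁻¹⁹ = 6.342×10¹⁸, i.e. 6.342×10¹⁸/6.022×10²³ = 1.053×10⁻⁵ mol.
Fraction absorbed: 1 − 10^(−1.39) = 0.9593.
Photons absorbed: 0.9593 × 1.053×10⁻⁵ = 1.010×10⁻⁵ mol.
Product: Φ × n_abs = 0.036 × 1.010×10⁻⁵ = 3.636×10⁻⁷ mol.

3.6×10⁻⁷ mol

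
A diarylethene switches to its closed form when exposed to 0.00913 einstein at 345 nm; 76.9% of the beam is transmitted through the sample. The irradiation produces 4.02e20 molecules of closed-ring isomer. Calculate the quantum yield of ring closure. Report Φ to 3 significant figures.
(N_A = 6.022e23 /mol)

Product: 4.02e20 / 6.022e23 = 6.676e-4 mol.
Fraction absorbed: 1 − 76.9/100 = 0.2310.
Photons absorbed: 0.2310 × 0.00913 = 0.002109 mol.
Φ = 6.676e-4 mol / 0.002109 mol photons = 0.317.

Φ = 0.317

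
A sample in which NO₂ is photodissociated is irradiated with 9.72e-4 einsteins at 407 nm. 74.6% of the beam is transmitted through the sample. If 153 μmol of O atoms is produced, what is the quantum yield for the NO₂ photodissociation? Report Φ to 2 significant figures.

Product: 153 μmol = 1.53e-4 mol.
Fraction absorbed: 1 − 74.6/100 = 0.2540.
Photons absorbed: 0.2540 × 9.72e-4 = 2.469e-4 mol.
Φ = 1.53e-4 mol / 2.469e-4 mol photons = 0.62.

Φ = 0.62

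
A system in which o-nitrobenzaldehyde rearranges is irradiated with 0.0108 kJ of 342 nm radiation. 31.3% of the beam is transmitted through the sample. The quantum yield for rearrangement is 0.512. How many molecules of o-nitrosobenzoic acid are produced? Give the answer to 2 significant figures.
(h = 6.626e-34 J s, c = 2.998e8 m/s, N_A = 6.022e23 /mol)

6.5e18 molecules

Photon energy at 342 nm: hc/λ = (6.626e-34)(2.998e8)/(342e-9) = 5.808e-19 J.
Incident energy: 0.0108 kJ = 10.8 J.
Photons incident: 10.8 / 5.808e-19 = 1.860e19, i.e. 1.860e19/6.022e23 = 3.089e-5 mol.
Fraction absorbed: 1 − 31.3/100 = 0.6870.
Photons absorbed: 0.6870 × 3.089e-5 = 2.122e-5 mol.
Product: Φ × n_abs = 0.512 × 2.122e-5 = 1.086e-5 mol.
As a count: 1.086e-5 × 6.022e23 = 6.5e18.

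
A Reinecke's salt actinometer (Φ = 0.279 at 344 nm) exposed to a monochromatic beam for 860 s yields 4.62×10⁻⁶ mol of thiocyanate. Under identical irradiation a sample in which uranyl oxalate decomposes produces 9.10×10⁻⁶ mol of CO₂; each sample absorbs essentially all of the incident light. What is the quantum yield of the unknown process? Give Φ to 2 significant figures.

Photons absorbed by the actinometer: 4.62×10⁻⁶ / 0.279 = 1.656×10⁻⁵ mol.
Φ(unknown) = 9.10×10⁻⁶ / 1.656×10⁻⁵ = 0.55.

Φ = 0.55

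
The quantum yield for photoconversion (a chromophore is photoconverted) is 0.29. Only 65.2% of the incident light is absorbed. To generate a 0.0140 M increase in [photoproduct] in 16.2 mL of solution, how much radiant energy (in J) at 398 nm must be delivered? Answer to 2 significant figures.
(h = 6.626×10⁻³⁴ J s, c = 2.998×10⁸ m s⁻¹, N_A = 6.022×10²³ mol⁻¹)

Product: (0.0140 M)(0.0162 L) = 2.268×10⁻⁴ mol.
Photons that must be absorbed: 2.268×10⁻⁴ / 0.29 = 7.821×10⁻⁴ mol.
Incident photons needed: 7.821×10⁻⁴ / 0.652 = 0.001200 mol.
Photon energy: hc/λ = 4.991×10⁻¹⁹ J; per mole, 3.006×10⁵ J mol⁻¹.
Energy required: 0.001200 × 3.006×10⁵ = 360 J.

360 J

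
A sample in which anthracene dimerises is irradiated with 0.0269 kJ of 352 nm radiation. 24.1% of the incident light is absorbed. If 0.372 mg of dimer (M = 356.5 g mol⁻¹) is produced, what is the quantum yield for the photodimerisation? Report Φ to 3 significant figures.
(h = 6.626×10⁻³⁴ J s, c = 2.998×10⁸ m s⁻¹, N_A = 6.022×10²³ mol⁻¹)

Φ = 0.0547

Product: 0.372 mg / 356.5 g mol⁻¹ = 1.043×10⁻⁶ mol.
Photon energy at 352 nm: hc/λ = (6.626×10⁻³⁴)(2.998×10⁸)/(352×10⁻⁹) = 5.643×10⁻¹⁹ J.
Incident energy: 0.0269 kJ = 26.9 J.
Photons incident: 26.9 / 5.643×10⁻¹⁹ = 4.767×10¹⁹, i.e. 4.767×10¹⁹/6.022×10²³ = 7.916×10⁻⁵ mol.
Photons absorbed: 0.241 × 7.916×10⁻⁵ = 1.908×10⁻⁵ mol.
Φ = 1.043×10⁻⁶ mol / 1.908×10⁻⁵ mol photons = 0.0547.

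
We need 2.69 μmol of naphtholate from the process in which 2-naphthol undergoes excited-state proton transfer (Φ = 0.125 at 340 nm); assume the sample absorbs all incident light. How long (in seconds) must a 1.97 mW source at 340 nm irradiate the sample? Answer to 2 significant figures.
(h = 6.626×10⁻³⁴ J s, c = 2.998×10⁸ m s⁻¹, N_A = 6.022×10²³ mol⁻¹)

Product: 2.69 μmol = 2.69×10⁻⁶ mol.
Photons that must be absorbed: 2.69×10⁻⁶ / 0.125 = 2.152×10⁻⁵ mol.
Photon energy: hc/λ = 5.843×10⁻¹⁹ J; per mole, 3.519×10⁵ J mol⁻¹.
Energy required: 2.152×10⁻⁵ × 3.519×10⁵ = 7.573 J.
Time: 7.573 J / 0.00197 W = 3800 s.

t ≈ 3800 s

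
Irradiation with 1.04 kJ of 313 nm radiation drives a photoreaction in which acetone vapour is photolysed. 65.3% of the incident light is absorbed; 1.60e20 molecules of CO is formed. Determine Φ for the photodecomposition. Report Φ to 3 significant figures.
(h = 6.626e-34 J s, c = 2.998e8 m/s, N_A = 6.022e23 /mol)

Φ = 0.150

Product: 1.60e20 / 6.022e23 = 2.657e-4 mol.
Photon energy at 313 nm: hc/λ = (6.626e-34)(2.998e8)/(313e-9) = 6.347e-19 J.
Incident energy: 1.04 kJ = 1040 J.
Photons incident: 1040 / 6.347e-19 = 1.639e21, i.e. 1.639e21/6.022e23 = 0.002722 mol.
Photons absorbed: 0.653 × 0.002722 = 0.001777 mol.
Φ = 2.657e-4 mol / 0.001777 mol photons = 0.150.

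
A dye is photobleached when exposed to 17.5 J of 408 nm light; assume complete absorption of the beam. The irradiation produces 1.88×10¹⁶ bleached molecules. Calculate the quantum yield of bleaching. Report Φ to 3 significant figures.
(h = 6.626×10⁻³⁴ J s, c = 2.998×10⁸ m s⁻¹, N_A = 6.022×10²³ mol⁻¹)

Product: 1.88×10¹⁶ / 6.022×10²³ = 3.122×10⁻⁸ mol.
Photon energy at 408 nm: hc/λ = (6.626×10⁻³⁴)(2.998×10⁸)/(408×10⁻⁹) = 4.869×10⁻¹⁹ J.
Photons incident: 17.5 / 4.869×10⁻¹⁹ = 3.594×10¹⁹, i.e. 3.594×10¹⁹/6.022×10²³ = 5.968×10⁻⁵ mol.
Φ = 3.122×10⁻⁸ mol / 5.968×10⁻⁵ mol photons = 5.23×10⁻⁴.

Φ = 5.23×10⁻⁴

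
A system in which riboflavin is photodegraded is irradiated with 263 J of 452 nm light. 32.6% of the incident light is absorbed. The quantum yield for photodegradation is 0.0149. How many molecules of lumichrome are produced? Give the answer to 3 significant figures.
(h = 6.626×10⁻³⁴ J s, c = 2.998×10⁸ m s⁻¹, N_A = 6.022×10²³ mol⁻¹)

2.91×10¹⁸ molecules

Photon energy at 452 nm: hc/λ = (6.626×10⁻³⁴)(2.998×10⁸)/(452×10⁻⁹) = 4.395×10⁻¹⁹ J.
Photons incident: 263 / 4.395×10⁻¹⁹ = 5.984×10²⁰, i.e. 5.984×10²⁰/6.022×10²³ = 9.937×10⁻⁴ mol.
Photons absorbed: 0.326 × 9.937×10⁻⁴ = 3.239×10⁻⁴ mol.
Product: Φ × n_abs = 0.0149 × 3.239×10⁻⁴ = 4.826×10⁻⁶ mol.
As a count: 4.826×10⁻⁶ × 6.022×10²³ = 2.91×10¹⁸.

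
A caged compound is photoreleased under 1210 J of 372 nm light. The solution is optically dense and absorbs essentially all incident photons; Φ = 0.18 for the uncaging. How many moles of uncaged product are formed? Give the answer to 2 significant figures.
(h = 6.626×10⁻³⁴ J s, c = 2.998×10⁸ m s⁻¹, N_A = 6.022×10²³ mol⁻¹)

Photon energy at 372 nm: hc/λ = (6.626×10⁻³⁴)(2.998×10⁸)/(372×10⁻⁹) = 5.340×10⁻¹⁹ J.
Photons incident: 1210 / 5.340×10⁻¹⁹ = 2.266×10²¹, i.e. 2.266×10²¹/6.022×10²³ = 0.003763 mol.
Product: Φ × n_abs = 0.18 × 0.003763 = 6.773×10⁻⁴ mol.

6.8×10⁻⁴ mol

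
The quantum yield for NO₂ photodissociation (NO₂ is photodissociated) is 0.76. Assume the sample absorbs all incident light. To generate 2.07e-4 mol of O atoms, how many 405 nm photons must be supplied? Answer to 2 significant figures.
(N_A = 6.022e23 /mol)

1.6e20 photons

Photons that must be absorbed: 2.07e-4 / 0.76 = 2.724e-4 mol.
Photon count: 2.724e-4 × 6.022e23 = 1.6e20.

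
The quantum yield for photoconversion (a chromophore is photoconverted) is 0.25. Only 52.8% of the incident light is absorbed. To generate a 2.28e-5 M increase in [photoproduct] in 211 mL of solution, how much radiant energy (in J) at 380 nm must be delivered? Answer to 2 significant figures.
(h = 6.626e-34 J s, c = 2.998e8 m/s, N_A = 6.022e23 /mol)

11 J

Product: (2.28e-5 M)(0.211 L) = 4.811e-6 mol.
Photons that must be absorbed: 4.811e-6 / 0.25 = 1.924e-5 mol.
Incident photons needed: 1.924e-5 / 0.528 = 3.644e-5 mol.
Photon energy: hc/λ = 5.228e-19 J; per mole, 3.148e5 J mol⁻¹.
Energy required: 3.644e-5 × 3.148e5 = 11 J.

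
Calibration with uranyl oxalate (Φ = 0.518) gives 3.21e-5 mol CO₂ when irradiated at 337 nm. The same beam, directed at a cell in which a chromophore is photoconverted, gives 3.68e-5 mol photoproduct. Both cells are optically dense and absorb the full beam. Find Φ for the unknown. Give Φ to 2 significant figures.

Φ = 0.59

Photons absorbed by the actinometer: 3.21e-5 / 0.518 = 6.197e-5 mol.
Φ(unknown) = 3.68e-5 / 6.197e-5 = 0.59.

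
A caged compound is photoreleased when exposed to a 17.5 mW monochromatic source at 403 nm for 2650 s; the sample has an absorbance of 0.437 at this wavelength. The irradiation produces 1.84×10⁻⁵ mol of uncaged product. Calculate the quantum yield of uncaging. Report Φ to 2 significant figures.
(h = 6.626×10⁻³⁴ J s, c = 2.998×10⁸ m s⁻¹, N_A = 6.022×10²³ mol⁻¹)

Φ = 0.19

Photon energy at 403 nm: hc/λ = (6.626×10⁻³⁴)(2.998×10⁸)/(403×10⁻⁹) = 4.929×10⁻¹⁹ J.
Energy delivered: (17.5 mW)(2650 s) = 46.38 J.
Photons incident: 46.38 / 4.929×10⁻¹⁹ = 9.410×10¹⁹, i.e. 9.410×10¹⁹/6.022×10²³ = 1.563×10⁻⁴ mol.
Fraction absorbed: 1 − 10^(−0.437) = 0.6344.
Photons absorbed: 0.6344 × 1.563×10⁻⁴ = 9.916×10⁻⁵ mol.
Φ = 1.84×10⁻⁵ mol / 9.916×10⁻⁵ mol photons = 0.19.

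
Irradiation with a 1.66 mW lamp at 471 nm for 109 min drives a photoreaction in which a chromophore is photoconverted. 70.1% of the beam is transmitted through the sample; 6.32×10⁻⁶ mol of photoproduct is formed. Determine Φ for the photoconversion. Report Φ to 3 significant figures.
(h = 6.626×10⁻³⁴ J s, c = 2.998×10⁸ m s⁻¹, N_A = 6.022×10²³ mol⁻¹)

Φ = 0.494

Photon energy at 471 nm: hc/λ = (6.626×10⁻³⁴)(2.998×10⁸)/(471×10⁻⁹) = 4.218×10⁻¹⁹ J.
Energy delivered: (1.66 mW)(6540 s) = 10.86 J.
Photons incident: 10.86 / 4.218×10⁻¹⁹ = 2.575×10¹⁹, i.e. 2.575×10¹⁹/6.022×10²³ = 4.276×10⁻⁵ mol.
Fraction absorbed: 1 − 70.1/100 = 0.2990.
Photons absorbed: 0.2990 × 4.276×10⁻⁵ = 1.279×10⁻⁵ mol.
Φ = 6.32×10⁻⁶ mol / 1.279×10⁻⁵ mol photons = 0.494.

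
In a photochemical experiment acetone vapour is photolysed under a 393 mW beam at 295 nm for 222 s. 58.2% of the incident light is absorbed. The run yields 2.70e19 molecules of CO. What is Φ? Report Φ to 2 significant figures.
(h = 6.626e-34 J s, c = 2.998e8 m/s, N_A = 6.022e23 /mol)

Φ = 0.36

Product: 2.70e19 / 6.022e23 = 4.484e-5 mol.
Photon energy at 295 nm: hc/λ = (6.626e-34)(2.998e8)/(295e-9) = 6.734e-19 J.
Energy delivered: (393 mW)(222 s) = 87.25 J.
Photons incident: 87.25 / 6.734e-19 = 1.296e20, i.e. 1.296e20/6.022e23 = 2.152e-4 mol.
Photons absorbed: 0.582 × 2.152e-4 = 1.252e-4 mol.
Φ = 4.484e-5 mol / 1.252e-4 mol photons = 0.36.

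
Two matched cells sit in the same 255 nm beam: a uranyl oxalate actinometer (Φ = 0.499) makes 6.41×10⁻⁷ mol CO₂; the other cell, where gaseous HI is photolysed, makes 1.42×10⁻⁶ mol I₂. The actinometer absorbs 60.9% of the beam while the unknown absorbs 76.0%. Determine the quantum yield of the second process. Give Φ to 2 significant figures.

Φ = 0.89

Photons absorbed by the actinometer: 6.41×10⁻⁷ / 0.499 = 1.285×10⁻⁶ mol.
Incident flux: 1.285×10⁻⁶ / 0.609 = 2.110×10⁻⁶ einstein.
Absorbed by unknown: 0.760 × 2.110×10⁻⁶ = 1.604×10⁻⁶ mol.
Φ(unknown) = 1.42×10⁻⁶ / 1.604×10⁻⁶ = 0.89.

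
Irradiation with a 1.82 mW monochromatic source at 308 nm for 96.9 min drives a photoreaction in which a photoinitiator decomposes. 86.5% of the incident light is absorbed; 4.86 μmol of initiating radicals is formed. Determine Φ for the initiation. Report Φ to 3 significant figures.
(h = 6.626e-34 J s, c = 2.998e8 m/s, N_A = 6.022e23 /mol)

Φ = 0.206

Product: 4.86 μmol = 4.86e-6 mol.
Photon energy at 308 nm: hc/λ = (6.626e-34)(2.998e8)/(308e-9) = 6.450e-19 J.
Energy delivered: (1.82 mW)(5814 s) = 10.58 J.
Photons incident: 10.58 / 6.450e-19 = 1.640e19, i.e. 1.640e19/6.022e23 = 2.723e-5 mol.
Photons absorbed: 0.865 × 2.723e-5 = 2.355e-5 mol.
Φ = 4.86e-6 mol / 2.355e-5 mol photons = 0.206.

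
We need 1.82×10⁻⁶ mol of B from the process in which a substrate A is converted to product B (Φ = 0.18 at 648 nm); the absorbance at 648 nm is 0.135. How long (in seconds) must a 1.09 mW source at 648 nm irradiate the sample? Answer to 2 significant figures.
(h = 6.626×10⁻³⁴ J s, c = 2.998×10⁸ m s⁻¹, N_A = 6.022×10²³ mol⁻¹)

t ≈ 6400 s

Photons that must be absorbed: 1.82×10⁻⁶ / 0.18 = 1.011×10⁻⁵ mol.
Fraction absorbed: 1 − 10^(−0.135) = 0.2672.
Incident photons needed: 1.011×10⁻⁵ / 0.2672 = 3.784×10⁻⁵ mol.
Photon energy: hc/λ = 3.066×10⁻¹⁹ J; per mole, 1.846×10⁵ J mol⁻¹.
Energy required: 3.784×10⁻⁵ × 1.846×10⁵ = 6.985 J.
Time: 6.985 J / 0.00109 W = 6400 s.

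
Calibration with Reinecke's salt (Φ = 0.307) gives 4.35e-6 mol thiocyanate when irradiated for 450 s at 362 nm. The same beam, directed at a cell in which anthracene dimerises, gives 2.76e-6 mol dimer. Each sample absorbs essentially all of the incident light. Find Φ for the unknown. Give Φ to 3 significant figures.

Φ = 0.195

Photons absorbed by the actinometer: 4.35e-6 / 0.307 = 1.417e-5 mol.
Φ(unknown) = 2.76e-6 / 1.417e-5 = 0.195.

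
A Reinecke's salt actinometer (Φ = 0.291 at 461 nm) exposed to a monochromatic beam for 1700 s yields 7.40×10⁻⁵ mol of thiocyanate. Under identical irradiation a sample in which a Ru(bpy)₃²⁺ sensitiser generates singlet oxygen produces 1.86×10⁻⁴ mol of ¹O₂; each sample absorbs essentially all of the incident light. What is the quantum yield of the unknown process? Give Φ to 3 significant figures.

Φ = 0.731

Photons absorbed by the actinometer: 7.40×10⁻⁵ / 0.291 = 2.543×10⁻⁴ mol.
Φ(unknown) = 1.86×10⁻⁴ / 2.543×10⁻⁴ = 0.731.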